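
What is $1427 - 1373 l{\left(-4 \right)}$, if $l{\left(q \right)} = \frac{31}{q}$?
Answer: $\frac{48271}{4} \approx 12068.0$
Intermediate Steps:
$1427 - 1373 l{\left(-4 \right)} = 1427 - 1373 \frac{31}{-4} = 1427 - 1373 \cdot 31 \left(- \frac{1}{4}\right) = 1427 - - \frac{42563}{4} = 1427 + \frac{42563}{4} = \frac{48271}{4}$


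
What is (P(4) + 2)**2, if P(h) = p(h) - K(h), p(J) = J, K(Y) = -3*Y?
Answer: 324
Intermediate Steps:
P(h) = 4*h (P(h) = h - (-3)*h = h + 3*h = 4*h)
(P(4) + 2)**2 = (4*4 + 2)**2 = (16 + 2)**2 = 18**2 = 324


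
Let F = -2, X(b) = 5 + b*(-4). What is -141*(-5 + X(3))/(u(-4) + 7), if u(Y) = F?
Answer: 1692/5 ≈ 338.40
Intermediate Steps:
X(b) = 5 - 4*b
u(Y) = -2
-141*(-5 + X(3))/(u(-4) + 7) = -141*(-5 + (5 - 4*3))/(-2 + 7) = -141*(-5 + (5 - 12))/5 = -141*(-5 - 7)/5 = -(-1692)/5 = -141*(-12/5) = 1692/5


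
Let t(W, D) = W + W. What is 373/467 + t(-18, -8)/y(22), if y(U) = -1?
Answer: 17185/467 ≈ 36.799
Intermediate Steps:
t(W, D) = 2*W
373/467 + t(-18, -8)/y(22) = 373/467 + (2*(-18))/(-1) = 373*(1/467) - 36*(-1) = 373/467 + 36 = 17185/467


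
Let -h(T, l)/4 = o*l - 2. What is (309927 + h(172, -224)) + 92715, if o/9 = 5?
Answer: 442970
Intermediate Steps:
o = 45 (o = 9*5 = 45)
h(T, l) = 8 - 180*l (h(T, l) = -4*(45*l - 2) = -4*(-2 + 45*l) = 8 - 180*l)
(309927 + h(172, -224)) + 92715 = (309927 + (8 - 180*(-224))) + 92715 = (309927 + (8 + 40320)) + 92715 = (309927 + 40328) + 92715 = 350255 + 92715 = 442970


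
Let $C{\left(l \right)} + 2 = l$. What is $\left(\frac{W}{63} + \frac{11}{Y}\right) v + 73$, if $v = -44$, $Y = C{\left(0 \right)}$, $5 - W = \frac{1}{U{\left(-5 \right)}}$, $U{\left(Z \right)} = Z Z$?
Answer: $\frac{490669}{1575} \approx 311.54$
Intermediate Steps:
$U{\left(Z \right)} = Z^{2}$
$C{\left(l \right)} = -2 + l$
$W = \frac{124}{25}$ ($W = 5 - \frac{1}{\left(-5\right)^{2}} = 5 - \frac{1}{25} = \frac{124}{25} \approx 4.96$)
$Y = -2$ ($Y = -2 + 0 = -2$)
$\left(\frac{W}{63} + \frac{11}{Y}\right) v + 73 = \left(\frac{124}{25 \cdot 63} + \frac{11}{-2}\right) \left(-44\right) + 73 = \left(\frac{124}{25} \cdot \frac{1}{63} + 11 \left(- \frac{1}{2}\right)\right) \left(-44\right) + 73 = \left(\frac{124}{1575} - \frac{11}{2}\right) \left(-44\right) + 73 = \left(- \frac{17077}{3150}\right) \left(-44\right) + 73 = \frac{375694}{1575} + 73 = \frac{490669}{1575}$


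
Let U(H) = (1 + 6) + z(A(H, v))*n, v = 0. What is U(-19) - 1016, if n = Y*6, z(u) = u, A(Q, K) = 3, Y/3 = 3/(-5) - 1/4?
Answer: -10549/10 ≈ -1054.9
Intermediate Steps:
Y = -51/20 (Y = 3*(3/(-5) - 1/4) = 3*(3*(-1/5) - 1*1/4) = 3*(-3/5 - 1/4) = 3*(-17/20) = -51/20 ≈ -2.5500)
n = -153/10 (n = -51/20*6 = -153/10 ≈ -15.300)
U(H) = -389/10 (U(H) = (1 + 6) + 3*(-153/10) = 7 - 459/10 = -389/10)
U(-19) - 1016 = -389/10 - 1016 = -10549/10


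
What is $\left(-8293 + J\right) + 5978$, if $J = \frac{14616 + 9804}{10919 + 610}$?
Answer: $- \frac{8888405}{3843} \approx -2312.9$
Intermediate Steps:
$J = \frac{8140}{3843}$ ($J = \frac{24420}{11529} = 24420 \cdot \frac{1}{11529} = \frac{8140}{3843} \approx 2.1181$)
$\left(-8293 + J\right) + 5978 = \left(-8293 + \frac{8140}{3843}\right) + 5978 = - \frac{31861859}{3843} + 5978 = - \frac{8888405}{3843}$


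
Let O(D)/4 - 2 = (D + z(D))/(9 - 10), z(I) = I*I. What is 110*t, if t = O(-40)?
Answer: -685520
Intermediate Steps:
z(I) = I²
O(D) = 8 - 4*D - 4*D² (O(D) = 8 + 4*((D + D²)/(9 - 10)) = 8 + 4*((D + D²)/(-1)) = 8 + 4*((D + D²)*(-1)) = 8 + 4*(-D - D²) = 8 + (-4*D - 4*D²) = 8 - 4*D - 4*D²)
t = -6232 (t = 8 - 4*(-40) - 4*(-40)² = 8 + 160 - 4*1600 = 8 + 160 - 6400 = -6232)
110*t = 110*(-6232) = -685520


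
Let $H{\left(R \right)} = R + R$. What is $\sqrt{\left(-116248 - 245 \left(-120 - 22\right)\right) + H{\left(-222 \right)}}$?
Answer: $i \sqrt{81902} \approx 286.19 i$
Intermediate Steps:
$H{\left(R \right)} = 2 R$
$\sqrt{\left(-116248 - 245 \left(-120 - 22\right)\right) + H{\left(-222 \right)}} = \sqrt{\left(-116248 - 245 \left(-120 - 22\right)\right) + 2 \left(-222\right)} = \sqrt{\left(-116248 - 245 \left(-142\right)\right) - 444} = \sqrt{\left(-116248 - -34790\right) - 444} = \sqrt{\left(-116248 + 34790\right) - 444} = \sqrt{-81458 - 444} = \sqrt{-81902} = i \sqrt{81902}$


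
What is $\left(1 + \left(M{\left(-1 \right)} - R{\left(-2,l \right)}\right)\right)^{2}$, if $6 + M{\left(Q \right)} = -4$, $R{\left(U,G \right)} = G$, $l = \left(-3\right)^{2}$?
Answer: $324$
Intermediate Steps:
$l = 9$
$M{\left(Q \right)} = -10$ ($M{\left(Q \right)} = -6 - 4 = -10$)
$\left(1 + \left(M{\left(-1 \right)} - R{\left(-2,l \right)}\right)\right)^{2} = \left(1 - 19\right)^{2} = \left(-18\right)^{2} = 324$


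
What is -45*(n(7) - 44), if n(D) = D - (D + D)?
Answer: 2295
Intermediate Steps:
n(D) = -D (n(D) = D - 2*D = -D)
-45*(n(7) - 44) = -45*(-1*7 - 44) = -45*(-7 - 44) = -45*(-51) = 2295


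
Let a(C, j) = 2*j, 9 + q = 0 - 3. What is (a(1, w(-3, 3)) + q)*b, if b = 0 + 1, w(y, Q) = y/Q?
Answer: -14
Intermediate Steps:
q = -12 (q = -9 + (0 - 3) = -9 - 3 = -12)
b = 1
(a(1, w(-3, 3)) + q)*b = (2*(-3/3) - 12)*1 = (2*(-3*⅓) - 12)*1 = (2*(-1) - 12)*1 = (-2 - 12)*1 = -14*1 = -14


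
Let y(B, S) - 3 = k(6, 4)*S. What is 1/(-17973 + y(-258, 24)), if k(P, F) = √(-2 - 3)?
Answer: -599/10764126 - 2*I*√5/26910315 ≈ -5.5648e-5 - 1.6619e-7*I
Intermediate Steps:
k(P, F) = I*√5 (k(P, F) = √(-5) = I*√5)
y(B, S) = 3 + I*S*√5 (y(B, S) = 3 + (I*√5)*S = 3 + I*S*√5)
1/(-17973 + y(-258, 24)) = 1/(-17973 + (3 + I*24*√5)) = 1/(-17973 + (3 + 24*I*√5)) = 1/(-17970 + 24*I*√5)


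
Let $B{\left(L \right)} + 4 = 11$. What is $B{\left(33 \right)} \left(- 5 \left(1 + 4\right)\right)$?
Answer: $-175$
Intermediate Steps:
$B{\left(L \right)} = 7$ ($B{\left(L \right)} = -4 + 11 = 7$)
$B{\left(33 \right)} \left(- 5 \left(1 + 4\right)\right) = 7 \left(- 5 \left(1 + 4\right)\right) = 7 \left(\left(-5\right) 5\right) = 7 \left(-25\right) = -175$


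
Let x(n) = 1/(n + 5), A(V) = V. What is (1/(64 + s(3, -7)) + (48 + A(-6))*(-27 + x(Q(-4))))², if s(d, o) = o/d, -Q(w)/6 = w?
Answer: 36918420058809/28783225 ≈ 1.2826e+6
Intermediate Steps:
Q(w) = -6*w
x(n) = 1/(5 + n)
(1/(64 + s(3, -7)) + (48 + A(-6))*(-27 + x(Q(-4))))² = (1/(64 - 7/3) + (48 - 6)*(-27 + 1/(5 - 6*(-4))))² = (1/(64 - 7*⅓) + 42*(-27 + 1/(5 + 24)))² = (1/(64 - 7/3) + 42*(-27 + 1/29))² = (1/(185/3) + 42*(-27 + 1/29))² = (3/185 + 42*(-782/29))² = (3/185 - 32844/29)² = (-6076053/5365)² = 36918420058809/28783225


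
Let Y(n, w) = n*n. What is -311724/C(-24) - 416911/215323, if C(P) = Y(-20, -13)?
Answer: -16822027813/21532300 ≈ -781.25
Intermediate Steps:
Y(n, w) = n²
C(P) = 400 (C(P) = (-20)² = 400)
-311724/C(-24) - 416911/215323 = -311724/400 - 416911/215323 = -311724*1/400 - 416911*1/215323 = -77931/100 - 416911/215323 = -16822027813/21532300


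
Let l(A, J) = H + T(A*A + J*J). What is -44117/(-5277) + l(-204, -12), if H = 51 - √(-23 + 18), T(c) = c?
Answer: 220680764/5277 - I*√5 ≈ 41819.0 - 2.2361*I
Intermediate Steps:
H = 51 - I*√5 (H = 51 - √(-5) = 51 - I*√5 ≈ 51.0 - 2.2361*I)
l(A, J) = 51 + A² + J² - I*√5 (l(A, J) = (51 - I*√5) + (A*A + J*J) = (51 - I*√5) + (A² + J²) = 51 + A² + J² - I*√5)
-44117/(-5277) + l(-204, -12) = -44117/(-5277) + (51 + (-204)² + (-12)² - I*√5) = -44117*(-1/5277) + (51 + 41616 + 144 - I*√5) = 44117/5277 + (41811 - I*√5) = 220680764/5277 - I*√5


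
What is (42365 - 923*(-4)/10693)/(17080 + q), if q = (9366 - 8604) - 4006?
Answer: 453012637/147948348 ≈ 3.0620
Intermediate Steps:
q = -3244 (q = 762 - 4006 = -3244)
(42365 - 923*(-4)/10693)/(17080 + q) = (42365 - 923*(-4)/10693)/(17080 - 3244) = (42365 + 3692*(1/10693))/13836 = (42365 + 3692/10693)*(1/13836) = (453012637/10693)*(1/13836) = 453012637/147948348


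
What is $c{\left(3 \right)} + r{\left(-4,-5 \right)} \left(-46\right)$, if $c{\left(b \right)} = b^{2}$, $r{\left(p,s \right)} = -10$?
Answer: $469$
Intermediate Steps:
$c{\left(3 \right)} + r{\left(-4,-5 \right)} \left(-46\right) = 3^{2} - -460 = 9 + 460 = 469$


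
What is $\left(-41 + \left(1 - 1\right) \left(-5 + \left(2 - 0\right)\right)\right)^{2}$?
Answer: $1681$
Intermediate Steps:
$\left(-41 + \left(1 - 1\right) \left(-5 + \left(2 - 0\right)\right)\right)^{2} = \left(-41 + 0 \left(-5 + \left(2 + 0\right)\right)\right)^{2} = \left(-41 + 0 \left(-5 + 2\right)\right)^{2} = \left(-41 + 0 \left(-3\right)\right)^{2} = \left(-41 + 0\right)^{2} = \left(-41\right)^{2} = 1681$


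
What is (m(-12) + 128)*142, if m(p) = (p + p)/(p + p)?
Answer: 18318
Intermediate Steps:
m(p) = 1 (m(p) = (2*p)/((2*p)) = (2*p)*(1/(2*p)) = 1)
(m(-12) + 128)*142 = (1 + 128)*142 = 129*142 = 18318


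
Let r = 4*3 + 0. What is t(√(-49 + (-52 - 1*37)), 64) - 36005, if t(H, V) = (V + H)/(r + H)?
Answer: 4*(-9001*√138 + 107999*I)/(√138 - 12*I) ≈ -36002.0 - 2.1662*I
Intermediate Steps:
r = 12 (r = 12 + 0 = 12)
t(H, V) = (H + V)/(12 + H) (t(H, V) = (V + H)/(12 + H) = (H + V)/(12 + H))
t(√(-49 + (-52 - 1*37)), 64) - 36005 = (√(-49 + (-52 - 1*37)) + 64)/(12 + √(-49 + (-52 - 1*37))) - 36005 = (√(-49 + (-52 - 37)) + 64)/(12 + √(-49 + (-52 - 37))) - 36005 = (√(-49 - 89) + 64)/(12 + √(-49 - 89)) - 36005 = (√(-138) + 64)/(12 + √(-138)) - 36005 = (I*√138 + 64)/(12 + I*√138) - 36005 = (64 + I*√138)/(12 + I*√138) - 36005 = -36005 + (64 + I*√138)/(12 + I*√138)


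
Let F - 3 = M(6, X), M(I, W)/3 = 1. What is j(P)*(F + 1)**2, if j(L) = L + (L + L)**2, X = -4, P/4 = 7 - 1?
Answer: 114072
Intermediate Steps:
P = 24 (P = 4*(7 - 1) = 4*6 = 24)
M(I, W) = 3 (M(I, W) = 3*1 = 3)
F = 6 (F = 3 + 3 = 6)
j(L) = L + 4*L**2 (j(L) = L + (2*L)**2 = L + 4*L**2)
j(P)*(F + 1)**2 = (24*(1 + 4*24))*(6 + 1)**2 = (24*(1 + 96))*7**2 = (24*97)*49 = 2328*49 = 114072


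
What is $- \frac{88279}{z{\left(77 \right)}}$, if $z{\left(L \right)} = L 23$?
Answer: $- \frac{88279}{1771} \approx -49.847$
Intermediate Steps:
$z{\left(L \right)} = 23 L$
$- \frac{88279}{z{\left(77 \right)}} = - \frac{88279}{23 \cdot 77} = - \frac{88279}{1771}$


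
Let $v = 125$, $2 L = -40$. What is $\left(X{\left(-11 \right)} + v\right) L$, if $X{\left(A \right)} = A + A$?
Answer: $-2060$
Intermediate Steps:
$L = -20$ ($L = \frac{1}{2} \left(-40\right) = -20$)
$X{\left(A \right)} = 2 A$
$\left(X{\left(-11 \right)} + v\right) L = \left(2 \left(-11\right) + 125\right) \left(-20\right) = \left(-22 + 125\right) \left(-20\right) = 103 \left(-20\right) = -2060$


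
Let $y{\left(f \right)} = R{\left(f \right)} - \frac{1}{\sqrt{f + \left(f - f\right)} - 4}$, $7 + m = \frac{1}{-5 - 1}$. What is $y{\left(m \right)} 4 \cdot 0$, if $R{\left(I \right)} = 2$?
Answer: $0$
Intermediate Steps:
$m = - \frac{43}{6}$ ($m = -7 + \frac{1}{-5 - 1} = -7 + \frac{1}{-6} = -7 - \frac{1}{6} = - \frac{43}{6} \approx -7.1667$)
$y{\left(f \right)} = 2 - \frac{1}{-4 + \sqrt{f}}$ ($y{\left(f \right)} = 2 - \frac{1}{\sqrt{f + \left(f - f\right)} - 4} = 2 - \frac{1}{\sqrt{f + 0} - 4} = 2 - \frac{1}{\sqrt{f} - 4} = 2 - \frac{1}{-4 + \sqrt{f}}$)
$y{\left(m \right)} 4 \cdot 0 = \frac{-9 + 2 \sqrt{- \frac{43}{6}}}{-4 + \sqrt{- \frac{43}{6}}} \cdot 4 \cdot 0 = \frac{-9 + 2 \frac{i \sqrt{258}}{6}}{-4 + \frac{i \sqrt{258}}{6}} \cdot 4 \cdot 0 = \frac{-9 + \frac{i \sqrt{258}}{3}}{-4 + \frac{i \sqrt{258}}{6}} \cdot 4 \cdot 0 = \frac{4 \left(-9 + \frac{i \sqrt{258}}{3}\right)}{-4 + \frac{i \sqrt{258}}{6}} \cdot 0 = 0$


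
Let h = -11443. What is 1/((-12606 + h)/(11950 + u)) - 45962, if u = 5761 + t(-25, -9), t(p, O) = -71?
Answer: -1105357778/24049 ≈ -45963.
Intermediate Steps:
u = 5690 (u = 5761 - 71 = 5690)
1/((-12606 + h)/(11950 + u)) - 45962 = 1/((-12606 - 11443)/(11950 + 5690)) - 45962 = 1/(-24049/17640) - 45962 = -17640/24049 - 45962 = -1105357778/24049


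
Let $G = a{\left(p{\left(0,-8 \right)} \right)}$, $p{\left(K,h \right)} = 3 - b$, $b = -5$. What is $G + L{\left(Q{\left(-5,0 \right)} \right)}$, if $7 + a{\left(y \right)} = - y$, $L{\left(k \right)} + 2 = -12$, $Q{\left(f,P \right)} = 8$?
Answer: $-29$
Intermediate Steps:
$p{\left(K,h \right)} = 8$ ($p{\left(K,h \right)} = 3 - -5 = 3 + 5 = 8$)
$L{\left(k \right)} = -14$ ($L{\left(k \right)} = -2 - 12 = -14$)
$a{\left(y \right)} = -7 - y$
$G = -15$ ($G = -7 - 8 = -15$)
$G + L{\left(Q{\left(-5,0 \right)} \right)} = -15 - 14 = -29$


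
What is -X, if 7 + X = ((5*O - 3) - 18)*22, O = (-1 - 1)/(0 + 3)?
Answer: 1627/3 ≈ 542.33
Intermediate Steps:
O = -⅔ (O = -2/3 = -2*⅓ = -⅔ ≈ -0.66667)
X = -1627/3 (X = -7 + ((5*(-⅔) - 3) - 18)*22 = -7 + ((-10/3 - 3) - 18)*22 = -7 + (-19/3 - 18)*22 = -7 - 73/3*22 = -7 - 1606/3 = -1627/3 ≈ -542.33)
-X = -1*(-1627/3) = 1627/3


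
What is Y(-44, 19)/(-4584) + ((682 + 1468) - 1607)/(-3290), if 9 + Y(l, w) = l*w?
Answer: 145469/7540680 ≈ 0.019291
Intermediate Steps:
Y(l, w) = -9 + l*w
Y(-44, 19)/(-4584) + ((682 + 1468) - 1607)/(-3290) = (-9 - 44*19)/(-4584) + ((682 + 1468) - 1607)/(-3290) = (-9 - 836)*(-1/4584) + (2150 - 1607)*(-1/3290) = -845*(-1/4584) + 543*(-1/3290) = 845/4584 - 543/3290 = 145469/7540680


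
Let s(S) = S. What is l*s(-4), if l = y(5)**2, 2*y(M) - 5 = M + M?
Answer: -225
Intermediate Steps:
y(M) = 5/2 + M (y(M) = 5/2 + (M + M)/2 = 5/2 + (2*M)/2 = 5/2 + M)
l = 225/4 (l = (5/2 + 5)**2 = (15/2)**2 = 225/4 ≈ 56.250)
l*s(-4) = (225/4)*(-4) = -225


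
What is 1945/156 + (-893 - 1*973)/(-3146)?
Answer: 246541/18876 ≈ 13.061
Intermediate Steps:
1945/156 + (-893 - 1*973)/(-3146) = 1945*(1/156) + (-893 - 973)*(-1/3146) = 1945/156 - 1866*(-1/3146) = 1945/156 + 933/1573 = 246541/18876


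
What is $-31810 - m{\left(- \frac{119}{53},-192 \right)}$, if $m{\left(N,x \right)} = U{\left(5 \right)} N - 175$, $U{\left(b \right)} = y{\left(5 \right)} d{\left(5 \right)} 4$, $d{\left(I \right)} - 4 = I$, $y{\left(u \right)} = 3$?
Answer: $- \frac{1663803}{53} \approx -31393.0$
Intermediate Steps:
$d{\left(I \right)} = 4 + I$
$U{\left(b \right)} = 108$ ($U{\left(b \right)} = 3 \left(4 + 5\right) 4 = 3 \cdot 9 \cdot 4 = 27 \cdot 4 = 108$)
$m{\left(N,x \right)} = -175 + 108 N$ ($m{\left(N,x \right)} = 108 N - 175 = -175 + 108 N$)
$-31810 - m{\left(- \frac{119}{53},-192 \right)} = -31810 - \left(-175 + 108 \left(- \frac{119}{53}\right)\right) = -31810 - \left(-175 - \frac{12852}{53}\right) = -31810 - - \frac{22127}{53} = -31810 + \frac{22127}{53} = - \frac{1663803}{53}$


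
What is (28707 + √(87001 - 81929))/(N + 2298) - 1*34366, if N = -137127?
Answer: -1544520707/44943 - 4*√317/134829 ≈ -34366.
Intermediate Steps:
(28707 + √(87001 - 81929))/(N + 2298) - 1*34366 = (28707 + √(87001 - 81929))/(-137127 + 2298) - 1*34366 = (28707 + √5072)/(-134829) - 34366 = (28707 + 4*√317)*(-1/134829) - 34366 = (-9569/44943 - 4*√317/134829) - 34366 = -1544520707/44943 - 4*√317/134829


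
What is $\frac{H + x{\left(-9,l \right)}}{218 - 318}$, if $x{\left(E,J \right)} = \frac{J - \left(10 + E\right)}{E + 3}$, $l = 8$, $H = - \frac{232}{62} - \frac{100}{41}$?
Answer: $\frac{56033}{762600} \approx 0.073476$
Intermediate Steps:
$H = - \frac{7856}{1271}$ ($H = \left(-232\right) \frac{1}{62} - \frac{100}{41} = - \frac{116}{31} - \frac{100}{41} = - \frac{7856}{1271} \approx -6.181$)
$x{\left(E,J \right)} = \frac{-10 + J - E}{3 + E}$
$\frac{H + x{\left(-9,l \right)}}{218 - 318} = \frac{- \frac{7856}{1271} + \frac{-10 + 8 - -9}{3 - 9}}{218 - 318} = \frac{- \frac{7856}{1271} + \frac{-10 + 8 + 9}{-6}}{-100} = \left(- \frac{7856}{1271} - \frac{7}{6}\right) \left(- \frac{1}{100}\right) = \left(- \frac{56033}{7626}\right) \left(- \frac{1}{100}\right) = \frac{56033}{762600}$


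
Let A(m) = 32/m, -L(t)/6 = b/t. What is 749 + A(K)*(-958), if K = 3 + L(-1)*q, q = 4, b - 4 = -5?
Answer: 46385/21 ≈ 2208.8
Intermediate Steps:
b = -1 (b = 4 - 5 = -1)
L(t) = 6/t (L(t) = -(-6)/t = 6/t)
K = -21 (K = 3 + (6/(-1))*4 = 3 + (6*(-1))*4 = 3 - 6*4 = 3 - 24 = -21)
749 + A(K)*(-958) = 749 + (32/(-21))*(-958) = 749 + (32*(-1/21))*(-958) = 749 - 32/21*(-958) = 749 + 30656/21 = 46385/21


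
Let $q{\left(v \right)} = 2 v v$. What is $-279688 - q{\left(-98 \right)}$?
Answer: $-298896$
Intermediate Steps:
$q{\left(v \right)} = 2 v^{2}$
$-279688 - q{\left(-98 \right)} = -279688 - 2 \left(-98\right)^{2} = -279688 - 2 \cdot 9604 = -279688 - 19208 = -298896$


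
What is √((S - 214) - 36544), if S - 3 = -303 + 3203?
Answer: I*√33855 ≈ 184.0*I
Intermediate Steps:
S = 2903 (S = 3 + (-303 + 3203) = 3 + 2900 = 2903)
√((S - 214) - 36544) = √((2903 - 214) - 36544) = √(2689 - 36544) = √(-33855) = I*√33855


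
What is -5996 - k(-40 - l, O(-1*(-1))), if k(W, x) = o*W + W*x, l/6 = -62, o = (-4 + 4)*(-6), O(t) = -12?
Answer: -2012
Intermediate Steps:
o = 0 (o = 0*(-6) = 0)
l = -372 (l = 6*(-62) = -372)
k(W, x) = W*x (k(W, x) = 0*W + W*x = 0 + W*x = W*x)
-5996 - k(-40 - l, O(-1*(-1))) = -5996 - (-40 - 1*(-372))*(-12) = -5996 - (-40 + 372)*(-12) = -5996 - 332*(-12) = -5996 - 1*(-3984) = -5996 + 3984 = -2012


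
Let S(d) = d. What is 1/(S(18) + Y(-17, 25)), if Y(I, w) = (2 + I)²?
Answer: 1/243 ≈ 0.0041152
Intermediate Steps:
1/(S(18) + Y(-17, 25)) = 1/(18 + (2 - 17)²) = 1/(18 + (-15)²) = 1/(18 + 225) = 1/243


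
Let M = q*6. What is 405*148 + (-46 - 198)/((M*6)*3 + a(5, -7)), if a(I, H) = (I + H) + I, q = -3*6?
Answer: 116343784/1941 ≈ 59940.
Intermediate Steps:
q = -18
M = -108 (M = -18*6 = -108)
a(I, H) = H + 2*I (a(I, H) = (H + I) + I = H + 2*I)
405*148 + (-46 - 198)/((M*6)*3 + a(5, -7)) = 405*148 + (-46 - 198)/(-108*6*3 + (-7 + 2*5)) = 59940 - 244/(-648*3 + (-7 + 10)) = 59940 - 244/(-1944 + 3) = 59940 - 244/(-1941) = 59940 - 244*(-1/1941) = 59940 + 244/1941 = 116343784/1941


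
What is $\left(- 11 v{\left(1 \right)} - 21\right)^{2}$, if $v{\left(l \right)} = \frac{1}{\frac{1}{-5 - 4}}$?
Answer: $6084$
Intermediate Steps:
$v{\left(l \right)} = -9$ ($v{\left(l \right)} = \frac{1}{\frac{1}{-9}} = \frac{1}{- \frac{1}{9}} = -9$)
$\left(- 11 v{\left(1 \right)} - 21\right)^{2} = \left(\left(-11\right) \left(-9\right) - 21\right)^{2} = \left(99 - 21\right)^{2} = 78^{2} = 6084$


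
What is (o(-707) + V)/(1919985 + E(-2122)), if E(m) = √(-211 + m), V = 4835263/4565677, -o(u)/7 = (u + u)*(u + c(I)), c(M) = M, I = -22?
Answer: -63252534733704054435/16830648721483801766 + 32944285884371*I*√2333/16830648721483801766 ≈ -3.7582 + 9.4545e-5*I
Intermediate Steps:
o(u) = -14*u*(-22 + u) (o(u) = -7*(u + u)*(u - 22) = -7*2*u*(-22 + u) = -14*u*(-22 + u))
V = 4835263/4565677 (V = 4835263*(1/4565677) = 4835263/4565677 ≈ 1.0590)
(o(-707) + V)/(1919985 + E(-2122)) = (14*(-707)*(22 - 1*(-707)) + 4835263/4565677)/(1919985 + √(-211 - 2122)) = (14*(-707)*(22 + 707) + 4835263/4565677)/(1919985 + √(-2333)) = (14*(-707)*729 + 4835263/4565677)/(1919985 + I*√2333) = (-7215642 + 4835263/4565677)/(1919985 + I*√2333) = -32944285884371/(4565677*(1919985 + I*√2333))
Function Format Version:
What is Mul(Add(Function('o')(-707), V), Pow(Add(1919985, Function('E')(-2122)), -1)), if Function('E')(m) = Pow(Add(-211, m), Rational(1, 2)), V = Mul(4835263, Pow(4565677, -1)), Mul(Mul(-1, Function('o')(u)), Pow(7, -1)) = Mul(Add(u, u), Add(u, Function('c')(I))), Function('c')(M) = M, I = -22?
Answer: Add(Rational(-63252534733704054435, 16830648721483801766), Mul(Rational(32944285884371, 16830648721483801766), I, Pow(2333, Rational(1, 2)))) ≈ Add(-3.7582, Mul(9.4545e-5, I))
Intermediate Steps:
Function('o')(u) = Mul(-14, u, Add(-22, u)) (Function('o')(u) = Mul(-7, Mul(Add(u, u), Add(u, -22))) = Mul(-7, Mul(Mul(2, u), Add(-22, u))) = Mul(-7, Mul(2, u, Add(-22, u))) = Mul(-14, u, Add(-22, u)))
V = Rational(4835263, 4565677) (V = Mul(4835263, Rational(1, 4565677)) = Rational(4835263, 4565677) ≈ 1.0590)
Mul(Add(Function('o')(-707), V), Pow(Add(1919985, Function('E')(-2122)), -1)) = Mul(Add(Mul(14, -707, Add(22, Mul(-1, -707))), Rational(4835263, 4565677)), Pow(Add(1919985, Pow(Add(-211, -2122), Rational(1, 2))), -1)) = Mul(Add(Mul(14, -707, Add(22, 707)), Rational(4835263, 4565677)), Pow(Add(1919985, Pow(-2333, Rational(1, 2))), -1)) = Mul(Add(Mul(14, -707, 729), Rational(4835263, 4565677)), Pow(Add(1919985, Mul(I, Pow(2333, Rational(1, 2)))), -1)) = Mul(Add(-7215642, Rational(4835263, 4565677)), Pow(Add(1919985, Mul(I, Pow(2333, Rational(1, 2)))), -1)) = Mul(Rational(-32944285884371, 4565677), Pow(Add(1919985, Mul(I, Pow(2333, Rational(1, 2)))), -1))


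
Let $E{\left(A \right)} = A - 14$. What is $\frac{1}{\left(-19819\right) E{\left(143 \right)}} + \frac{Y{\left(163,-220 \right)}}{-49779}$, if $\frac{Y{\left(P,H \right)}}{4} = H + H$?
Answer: $\frac{1499885327}{42422510043} \approx 0.035356$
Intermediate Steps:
$E{\left(A \right)} = -14 + A$ ($E{\left(A \right)} = A - 14 = -14 + A$)
$Y{\left(P,H \right)} = 8 H$ ($Y{\left(P,H \right)} = 4 \left(H + H\right) = 4 \cdot 2 H = 8 H$)
$\frac{1}{\left(-19819\right) E{\left(143 \right)}} + \frac{Y{\left(163,-220 \right)}}{-49779} = \frac{1}{\left(-19819\right) \left(-14 + 143\right)} + \frac{8 \left(-220\right)}{-49779} = - \frac{1}{19819 \cdot 129} - - \frac{1760}{49779} = \left(- \frac{1}{19819}\right) \frac{1}{129} + \frac{1760}{49779} = - \frac{1}{2556651} + \frac{1760}{49779} = \frac{1499885327}{42422510043}$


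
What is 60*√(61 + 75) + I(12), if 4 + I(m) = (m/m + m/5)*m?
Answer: 184/5 + 120*√34 ≈ 736.51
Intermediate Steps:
I(m) = -4 + m*(1 + m/5) (I(m) = -4 + (m/m + m/5)*m = -4 + (1 + m*(⅕))*m = -4 + (1 + m/5)*m = -4 + m*(1 + m/5))
60*√(61 + 75) + I(12) = 60*√(61 + 75) + (-4 + 12 + (⅕)*12²) = 60*√136 + (-4 + 12 + (⅕)*144) = 60*(2*√34) + (-4 + 12 + 144/5) = 120*√34 + 184/5 = 184/5 + 120*√34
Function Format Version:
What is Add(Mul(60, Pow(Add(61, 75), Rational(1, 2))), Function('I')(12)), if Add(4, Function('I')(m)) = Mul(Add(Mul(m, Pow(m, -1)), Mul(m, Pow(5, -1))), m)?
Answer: Add(Rational(184, 5), Mul(120, Pow(34, Rational(1, 2)))) ≈ 736.51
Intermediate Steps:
Function('I')(m) = Add(-4, Mul(m, Add(1, Mul(Rational(1, 5), m)))) (Function('I')(m) = Add(-4, Mul(Add(Mul(m, Pow(m, -1)), Mul(m, Pow(5, -1))), m)) = Add(-4, Mul(Add(1, Mul(m, Rational(1, 5))), m)) = Add(-4, Mul(Add(1, Mul(Rational(1, 5), m)), m)) = Add(-4, Mul(m, Add(1, Mul(Rational(1, 5), m)))))
Add(Mul(60, Pow(Add(61, 75), Rational(1, 2))), Function('I')(12)) = Add(Mul(60, Pow(Add(61, 75), Rational(1, 2))), Add(-4, 12, Mul(Rational(1, 5), Pow(12, 2)))) = Add(Mul(60, Pow(136, Rational(1, 2))), Add(-4, 12, Mul(Rational(1, 5), 144))) = Add(Mul(60, Mul(2, Pow(34, Rational(1, 2)))), Add(-4, 12, Rational(144, 5))) = Add(Mul(120, Pow(34, Rational(1, 2))), Rational(184, 5)) = Add(Rational(184, 5), Mul(120, Pow(34, Rational(1, 2))))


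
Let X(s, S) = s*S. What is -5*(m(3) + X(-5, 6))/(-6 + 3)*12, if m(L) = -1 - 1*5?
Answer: -720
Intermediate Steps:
m(L) = -6 (m(L) = -1 - 5 = -6)
X(s, S) = S*s
-5*(m(3) + X(-5, 6))/(-6 + 3)*12 = -5*(-6 + 6*(-5))/(-6 + 3)*12 = -5*(-6 - 30)/(-3)*12 = -(-180)*(-1)/3*12 = -5*12*12 = -60*12 = -720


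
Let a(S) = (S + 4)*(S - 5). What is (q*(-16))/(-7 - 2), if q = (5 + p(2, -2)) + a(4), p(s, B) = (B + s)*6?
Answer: -16/3 ≈ -5.3333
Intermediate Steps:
p(s, B) = 6*B + 6*s
a(S) = (-5 + S)*(4 + S) (a(S) = (4 + S)*(-5 + S) = (-5 + S)*(4 + S))
q = -3 (q = (5 + (6*(-2) + 6*2)) + (-20 + 4² - 1*4) = (5 + (-12 + 12)) + (-20 + 16 - 4) = (5 + 0) - 8 = 5 - 8 = -3)
(q*(-16))/(-7 - 2) = (-3*(-16))/(-7 - 2) = 48/(-9) = 48*(-⅑) = -16/3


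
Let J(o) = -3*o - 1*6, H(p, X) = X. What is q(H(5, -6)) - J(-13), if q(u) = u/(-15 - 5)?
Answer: -327/10 ≈ -32.700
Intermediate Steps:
J(o) = -6 - 3*o (J(o) = -3*o - 6 = -6 - 3*o)
q(u) = -u/20 (q(u) = u/(-20) = -u/20)
q(H(5, -6)) - J(-13) = -1/20*(-6) - (-6 - 3*(-13)) = 3/10 - (-6 + 39) = 3/10 - 1*33 = 3/10 - 33 = -327/10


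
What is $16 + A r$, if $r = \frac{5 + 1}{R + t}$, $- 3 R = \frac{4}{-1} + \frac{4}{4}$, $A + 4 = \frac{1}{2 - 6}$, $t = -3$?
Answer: $\frac{115}{4} \approx 28.75$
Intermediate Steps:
$A = - \frac{17}{4}$ ($A = -4 + \frac{1}{2 - 6} = -4 + \frac{1}{-4} = -4 - \frac{1}{4} = - \frac{17}{4} \approx -4.25$)
$R = 1$ ($R = - \frac{\frac{4}{-1} + \frac{4}{4}}{3} = - \frac{4 \left(-1\right) + 4 \cdot \frac{1}{4}}{3} = - \frac{-4 + 1}{3} = \left(- \frac{1}{3}\right) \left(-3\right) = 1$)
$r = -3$ ($r = \frac{5 + 1}{1 - 3} = \frac{6}{-2} = 6 \left(- \frac{1}{2}\right) = -3$)
$16 + A r = 16 - - \frac{51}{4} = 16 + \frac{51}{4} = \frac{115}{4}$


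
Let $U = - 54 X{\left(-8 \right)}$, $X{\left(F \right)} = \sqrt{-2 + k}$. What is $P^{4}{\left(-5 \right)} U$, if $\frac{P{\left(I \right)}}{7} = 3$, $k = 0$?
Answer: $- 10501974 i \sqrt{2} \approx - 1.4852 \cdot 10^{7} i$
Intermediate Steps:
$P{\left(I \right)} = 21$ ($P{\left(I \right)} = 7 \cdot 3 = 21$)
$X{\left(F \right)} = i \sqrt{2}$ ($X{\left(F \right)} = \sqrt{-2 + 0} = \sqrt{-2} = i \sqrt{2}$)
$U = - 54 i \sqrt{2} \approx - 76.368 i$
$P^{4}{\left(-5 \right)} U = 21^{4} \left(- 54 i \sqrt{2}\right) = 194481 \left(- 54 i \sqrt{2}\right) = - 10501974 i \sqrt{2}$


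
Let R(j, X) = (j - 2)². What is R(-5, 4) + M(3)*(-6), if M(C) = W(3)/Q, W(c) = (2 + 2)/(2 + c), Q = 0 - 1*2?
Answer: 257/5 ≈ 51.400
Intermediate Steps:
Q = -2 (Q = 0 - 2 = -2)
R(j, X) = (-2 + j)²
W(c) = 4/(2 + c)
M(C) = -⅖ (M(C) = (4/(2 + 3))/(-2) = (4/5)*(-½) = (4*(⅕))*(-½) = (⅘)*(-½) = -⅖)
R(-5, 4) + M(3)*(-6) = (-2 - 5)² - ⅖*(-6) = (-7)² + 12/5 = 49 + 12/5 = 257/5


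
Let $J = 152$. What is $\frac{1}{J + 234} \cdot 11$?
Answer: $\frac{11}{386} \approx 0.028497$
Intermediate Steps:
$\frac{1}{J + 234} \cdot 11 = \frac{1}{152 + 234} \cdot 11 = \frac{1}{386} \cdot 11 = \frac{11}{386}$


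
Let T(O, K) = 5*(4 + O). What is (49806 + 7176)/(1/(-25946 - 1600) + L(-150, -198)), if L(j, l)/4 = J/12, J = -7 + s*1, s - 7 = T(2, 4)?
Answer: 1569626172/275459 ≈ 5698.2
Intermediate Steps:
T(O, K) = 20 + 5*O
s = 37 (s = 7 + (20 + 5*2) = 7 + (20 + 10) = 7 + 30 = 37)
J = 30 (J = -7 + 37*1 = -7 + 37 = 30)
L(j, l) = 10 (L(j, l) = 4*(30/12) = 4*(30*(1/12)) = 4*(5/2) = 10)
(49806 + 7176)/(1/(-25946 - 1600) + L(-150, -198)) = (49806 + 7176)/(1/(-25946 - 1600) + 10) = 56982/(1/(-27546) + 10) = 56982/(-1/27546 + 10) = 56982/(275459/27546) = 56982*(27546/275459) = 1569626172/275459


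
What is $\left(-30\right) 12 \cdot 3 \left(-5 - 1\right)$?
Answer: $6480$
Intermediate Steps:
$\left(-30\right) 12 \cdot 3 \left(-5 - 1\right) = - 360 \cdot 3 \left(-6\right) = \left(-360\right) \left(-18\right) = 6480$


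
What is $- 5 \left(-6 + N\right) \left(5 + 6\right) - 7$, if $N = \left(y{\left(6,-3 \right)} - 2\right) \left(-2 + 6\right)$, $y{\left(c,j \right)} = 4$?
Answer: $-117$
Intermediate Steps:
$N = 8$ ($N = \left(4 - 2\right) \left(-2 + 6\right) = 2 \cdot 4 = 8$)
$- 5 \left(-6 + N\right) \left(5 + 6\right) - 7 = - 5 \left(-6 + 8\right) \left(5 + 6\right) - 7 = - 5 \cdot 2 \cdot 11 - 7 = \left(-5\right) 22 - 7 = -110 - 7 = -117$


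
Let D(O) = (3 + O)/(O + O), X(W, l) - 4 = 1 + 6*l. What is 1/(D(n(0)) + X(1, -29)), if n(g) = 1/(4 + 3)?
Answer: -1/158 ≈ -0.0063291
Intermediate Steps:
X(W, l) = 5 + 6*l (X(W, l) = 4 + (1 + 6*l) = 5 + 6*l)
n(g) = ⅐ (n(g) = 1/7 = ⅐)
D(O) = (3 + O)/(2*O) (D(O) = (3 + O)/((2*O)) = (3 + O)*(1/(2*O)) = (3 + O)/(2*O))
1/(D(n(0)) + X(1, -29)) = 1/((3 + ⅐)/(2*(⅐)) + (5 + 6*(-29))) = 1/((½)*7*(22/7) + (5 - 174)) = 1/(11 - 169) = 1/(-158) = -1/158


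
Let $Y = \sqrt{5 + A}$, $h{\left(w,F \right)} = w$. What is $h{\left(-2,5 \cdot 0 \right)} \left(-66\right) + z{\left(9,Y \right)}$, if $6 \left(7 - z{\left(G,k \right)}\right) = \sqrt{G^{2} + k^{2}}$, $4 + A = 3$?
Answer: $139 - \frac{\sqrt{85}}{6} \approx 137.46$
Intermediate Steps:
$A = -1$ ($A = -4 + 3 = -1$)
$Y = 2$ ($Y = \sqrt{5 - 1} = \sqrt{4} = 2$)
$z{\left(G,k \right)} = 7 - \frac{\sqrt{G^{2} + k^{2}}}{6}$
$h{\left(-2,5 \cdot 0 \right)} \left(-66\right) + z{\left(9,Y \right)} = \left(-2\right) \left(-66\right) + \left(7 - \frac{\sqrt{9^{2} + 2^{2}}}{6}\right) = 132 + \left(7 - \frac{\sqrt{81 + 4}}{6}\right) = 132 + \left(7 - \frac{\sqrt{85}}{6}\right) = 139 - \frac{\sqrt{85}}{6}$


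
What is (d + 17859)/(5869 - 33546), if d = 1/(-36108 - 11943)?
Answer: -858142808/1329907527 ≈ -0.64526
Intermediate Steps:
d = -1/48051 (d = 1/(-48051) = -1/48051 ≈ -2.0811e-5)
(d + 17859)/(5869 - 33546) = (-1/48051 + 17859)/(5869 - 33546) = (858142808/48051)/(-27677) = (858142808/48051)*(-1/27677) = -858142808/1329907527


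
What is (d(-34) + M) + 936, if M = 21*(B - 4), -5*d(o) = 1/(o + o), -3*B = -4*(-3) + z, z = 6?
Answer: 246841/340 ≈ 726.00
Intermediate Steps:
B = -6 (B = -(-4*(-3) + 6)/3 = -(12 + 6)/3 = -1/3*18 = -6)
d(o) = -1/(10*o) (d(o) = -1/(5*(o + o)) = -1/(2*o)/5 = -1/(10*o))
M = -210 (M = 21*(-6 - 4) = 21*(-10) = -210)
(d(-34) + M) + 936 = (-1/10/(-34) - 210) + 936 = (-1/10*(-1/34) - 210) + 936 = (1/340 - 210) + 936 = -71399/340 + 936 = 246841/340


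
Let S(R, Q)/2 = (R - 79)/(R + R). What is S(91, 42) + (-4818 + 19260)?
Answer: 1314234/91 ≈ 14442.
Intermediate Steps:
S(R, Q) = (-79 + R)/R (S(R, Q) = 2*((R - 79)/(R + R)) = 2*((-79 + R)/((2*R))) = 2*((-79 + R)*(1/(2*R))) = 2*((-79 + R)/(2*R)) = (-79 + R)/R)
S(91, 42) + (-4818 + 19260) = (-79 + 91)/91 + (-4818 + 19260) = (1/91)*12 + 14442 = 12/91 + 14442 = 1314234/91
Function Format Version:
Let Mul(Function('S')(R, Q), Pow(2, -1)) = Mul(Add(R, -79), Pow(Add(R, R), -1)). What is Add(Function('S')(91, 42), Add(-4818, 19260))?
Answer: Rational(1314234, 91) ≈ 14442.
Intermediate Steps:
Function('S')(R, Q) = Mul(Pow(R, -1), Add(-79, R)) (Function('S')(R, Q) = Mul(2, Mul(Add(R, -79), Pow(Add(R, R), -1))) = Mul(2, Mul(Add(-79, R), Pow(Mul(2, R), -1))) = Mul(2, Mul(Add(-79, R), Mul(Rational(1, 2), Pow(R, -1)))) = Mul(2, Mul(Rational(1, 2), Pow(R, -1), Add(-79, R))) = Mul(Pow(R, -1), Add(-79, R)))
Add(Function('S')(91, 42), Add(-4818, 19260)) = Add(Mul(Pow(91, -1), Add(-79, 91)), Add(-4818, 19260)) = Add(Mul(Rational(1, 91), 12), 14442) = Add(Rational(12, 91), 14442) = Rational(1314234, 91)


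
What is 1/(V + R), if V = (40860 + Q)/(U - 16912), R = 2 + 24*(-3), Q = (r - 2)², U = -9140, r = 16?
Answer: -6513/466174 ≈ -0.013971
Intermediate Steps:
Q = 196 (Q = (16 - 2)² = 14² = 196)
R = -70 (R = 2 - 72 = -70)
V = -10264/6513 (V = (40860 + 196)/(-9140 - 16912) = 41056/(-26052) = 41056*(-1/26052) = -10264/6513 ≈ -1.5759)
1/(V + R) = 1/(-10264/6513 - 70) = 1/(-466174/6513) = -6513/466174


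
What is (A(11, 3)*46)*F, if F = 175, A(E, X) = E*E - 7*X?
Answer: 805000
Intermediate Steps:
A(E, X) = E² - 7*X
(A(11, 3)*46)*F = ((11² - 7*3)*46)*175 = ((121 - 21)*46)*175 = (100*46)*175 = 4600*175 = 805000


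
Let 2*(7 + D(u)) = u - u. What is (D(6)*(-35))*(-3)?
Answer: -735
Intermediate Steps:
D(u) = -7 (D(u) = -7 + (u - u)/2 = -7 + (1/2)*0 = -7 + 0 = -7)
(D(6)*(-35))*(-3) = -7*(-35)*(-3) = 245*(-3) = -735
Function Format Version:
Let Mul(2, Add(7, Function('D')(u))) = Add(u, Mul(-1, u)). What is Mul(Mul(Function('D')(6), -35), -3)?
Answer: -735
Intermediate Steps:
Function('D')(u) = -7 (Function('D')(u) = Add(-7, Mul(Rational(1, 2), Add(u, Mul(-1, u)))) = Add(-7, Mul(Rational(1, 2), 0)) = Add(-7, 0) = -7)
Mul(Mul(Function('D')(6), -35), -3) = Mul(Mul(-7, -35), -3) = Mul(245, -3) = -735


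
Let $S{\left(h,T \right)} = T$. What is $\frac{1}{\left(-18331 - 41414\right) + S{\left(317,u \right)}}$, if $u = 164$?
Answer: $- \frac{1}{59581} \approx -1.6784 \cdot 10^{-5}$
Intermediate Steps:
$\frac{1}{\left(-18331 - 41414\right) + S{\left(317,u \right)}} = \frac{1}{\left(-18331 - 41414\right) + 164} = \frac{1}{-59745 + 164} = \frac{1}{-59581} = - \frac{1}{59581}$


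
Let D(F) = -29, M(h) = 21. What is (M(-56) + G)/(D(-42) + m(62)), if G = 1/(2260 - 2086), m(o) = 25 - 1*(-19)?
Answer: 731/522 ≈ 1.4004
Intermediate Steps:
m(o) = 44 (m(o) = 25 + 19 = 44)
G = 1/174 ≈ 0.0057471
(M(-56) + G)/(D(-42) + m(62)) = (21 + 1/174)/(-29 + 44) = (3655/174)/15 = (3655/174)*(1/15) = 731/522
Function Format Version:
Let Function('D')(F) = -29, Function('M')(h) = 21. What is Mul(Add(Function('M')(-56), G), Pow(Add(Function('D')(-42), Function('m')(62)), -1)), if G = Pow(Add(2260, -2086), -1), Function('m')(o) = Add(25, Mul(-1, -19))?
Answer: Rational(731, 522) ≈ 1.4004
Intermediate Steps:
Function('m')(o) = 44 (Function('m')(o) = Add(25, 19) = 44)
G = Rational(1, 174) (G = Pow(174, -1) = Rational(1, 174) ≈ 0.0057471)
Mul(Add(Function('M')(-56), G), Pow(Add(Function('D')(-42), Function('m')(62)), -1)) = Mul(Add(21, Rational(1, 174)), Pow(Add(-29, 44), -1)) = Mul(Rational(3655, 174), Pow(15, -1)) = Mul(Rational(3655, 174), Rational(1, 15)) = Rational(731, 522)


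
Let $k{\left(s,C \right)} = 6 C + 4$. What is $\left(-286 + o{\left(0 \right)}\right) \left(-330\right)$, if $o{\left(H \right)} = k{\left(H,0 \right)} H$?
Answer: $94380$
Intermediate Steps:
$k{\left(s,C \right)} = 4 + 6 C$
$o{\left(H \right)} = 4 H$ ($o{\left(H \right)} = \left(4 + 6 \cdot 0\right) H = \left(4 + 0\right) H = 4 H$)
$\left(-286 + o{\left(0 \right)}\right) \left(-330\right) = \left(-286 + 4 \cdot 0\right) \left(-330\right) = \left(-286 + 0\right) \left(-330\right) = \left(-286\right) \left(-330\right) = 94380$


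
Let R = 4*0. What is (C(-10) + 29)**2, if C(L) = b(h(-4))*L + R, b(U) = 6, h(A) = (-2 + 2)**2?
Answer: 961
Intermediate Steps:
h(A) = 0 (h(A) = 0**2 = 0)
R = 0
C(L) = 6*L (C(L) = 6*L + 0 = 6*L)
(C(-10) + 29)**2 = (6*(-10) + 29)**2 = (-60 + 29)**2 = (-31)**2 = 961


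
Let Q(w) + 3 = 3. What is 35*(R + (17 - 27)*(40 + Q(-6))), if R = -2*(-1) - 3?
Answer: -14035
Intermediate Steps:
Q(w) = 0 (Q(w) = -3 + 3 = 0)
R = -1 (R = 2 - 3 = -1)
35*(R + (17 - 27)*(40 + Q(-6))) = 35*(-1 + (17 - 27)*(40 + 0)) = 35*(-1 - 10*40) = 35*(-1 - 400) = 35*(-401) = -14035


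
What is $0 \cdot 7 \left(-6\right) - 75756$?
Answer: $-75756$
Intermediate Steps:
$0 \cdot 7 \left(-6\right) - 75756 = 0 \left(-6\right) - 75756 = 0 - 75756 = -75756$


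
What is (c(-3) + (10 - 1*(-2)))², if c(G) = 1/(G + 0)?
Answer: 1225/9 ≈ 136.11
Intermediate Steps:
c(G) = 1/G
(c(-3) + (10 - 1*(-2)))² = (1/(-3) + (10 - 1*(-2)))² = (-⅓ + (10 + 2))² = (-⅓ + 12)² = (35/3)² = 1225/9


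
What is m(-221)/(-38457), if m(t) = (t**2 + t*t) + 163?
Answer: -32615/12819 ≈ -2.5443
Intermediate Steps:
m(t) = 163 + 2*t**2 (m(t) = (t**2 + t**2) + 163 = 2*t**2 + 163 = 163 + 2*t**2)
m(-221)/(-38457) = (163 + 2*(-221)**2)/(-38457) = (163 + 2*48841)*(-1/38457) = (163 + 97682)*(-1/38457) = 97845*(-1/38457) = -32615/12819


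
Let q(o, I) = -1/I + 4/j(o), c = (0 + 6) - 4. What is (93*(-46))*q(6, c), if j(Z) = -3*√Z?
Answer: 2139 + 2852*√6/3 ≈ 4467.6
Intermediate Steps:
c = 2 (c = 6 - 4 = 2)
q(o, I) = -1/I - 4/(3*√o) (q(o, I) = -1/I + 4/((-3*√o)) = -1/I + 4*(-1/(3*√o)) = -1/I - 4/(3*√o))
(93*(-46))*q(6, c) = (93*(-46))*(-1/2 - 2*√6/9) = -4278*(-1*½ - 2*√6/9) = -4278*(-½ - 2*√6/9) = 2139 + 2852*√6/3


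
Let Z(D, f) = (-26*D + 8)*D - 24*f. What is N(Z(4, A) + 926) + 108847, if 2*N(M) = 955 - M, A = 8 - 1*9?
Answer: 218083/2 ≈ 1.0904e+5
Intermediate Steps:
A = -1 (A = 8 - 9 = -1)
Z(D, f) = -24*f + D*(8 - 26*D) (Z(D, f) = (8 - 26*D)*D - 24*f = D*(8 - 26*D) - 24*f = -24*f + D*(8 - 26*D))
N(M) = 955/2 - M/2 (N(M) = (955 - M)/2 = 955/2 - M/2)
N(Z(4, A) + 926) + 108847 = (955/2 - ((-26*4² - 24*(-1) + 8*4) + 926)/2) + 108847 = (955/2 - ((-26*16 + 24 + 32) + 926)/2) + 108847 = (955/2 - ((-416 + 24 + 32) + 926)/2) + 108847 = (955/2 - (-360 + 926)/2) + 108847 = (955/2 - ½*566) + 108847 = (955/2 - 283) + 108847 = 389/2 + 108847 = 218083/2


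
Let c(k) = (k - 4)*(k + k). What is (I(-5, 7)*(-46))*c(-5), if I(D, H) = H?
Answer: -28980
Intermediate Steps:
c(k) = 2*k*(-4 + k) (c(k) = (-4 + k)*(2*k) = 2*k*(-4 + k))
(I(-5, 7)*(-46))*c(-5) = (7*(-46))*(2*(-5)*(-4 - 5)) = -644*(-5)*(-9) = -322*90 = -28980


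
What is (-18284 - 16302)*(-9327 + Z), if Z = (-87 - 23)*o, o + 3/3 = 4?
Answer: 333997002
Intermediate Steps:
o = 3 (o = -1 + 4 = 3)
Z = -330 (Z = (-87 - 23)*3 = -110*3 = -330)
(-18284 - 16302)*(-9327 + Z) = (-18284 - 16302)*(-9327 - 330) = -34586*(-9657) = 333997002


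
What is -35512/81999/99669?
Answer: -35512/8172758331 ≈ -4.3452e-6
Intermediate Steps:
-35512/81999/99669 = -35512*1/81999*(1/99669) = -35512/81999*1/99669 = -35512/8172758331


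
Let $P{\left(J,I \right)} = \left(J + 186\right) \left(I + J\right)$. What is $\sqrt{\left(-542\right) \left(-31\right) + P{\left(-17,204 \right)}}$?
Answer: $\sqrt{48405} \approx 220.01$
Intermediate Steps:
$P{\left(J,I \right)} = \left(186 + J\right) \left(I + J\right)$
$\sqrt{\left(-542\right) \left(-31\right) + P{\left(-17,204 \right)}} = \sqrt{\left(-542\right) \left(-31\right) + \left(\left(-17\right)^{2} + 186 \cdot 204 + 186 \left(-17\right) + 204 \left(-17\right)\right)} = \sqrt{16802 + \left(289 + 37944 - 3162 - 3468\right)} = \sqrt{16802 + 31603} = \sqrt{48405}$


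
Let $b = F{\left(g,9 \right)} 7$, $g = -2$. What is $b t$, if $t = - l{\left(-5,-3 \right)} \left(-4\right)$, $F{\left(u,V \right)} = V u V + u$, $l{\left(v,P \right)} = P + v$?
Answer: $36736$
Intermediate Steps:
$F{\left(u,V \right)} = u + u V^{2}$ ($F{\left(u,V \right)} = u V^{2} + u = u + u V^{2}$)
$t = -32$ ($t = - (-3 - 5) \left(-4\right) = \left(-1\right) \left(-8\right) \left(-4\right) = 8 \left(-4\right) = -32$)
$b = -1148$ ($b = - 2 \left(1 + 9^{2}\right) 7 = - 2 \left(1 + 81\right) 7 = \left(-2\right) 82 \cdot 7 = \left(-164\right) 7 = -1148$)
$b t = \left(-1148\right) \left(-32\right) = 36736$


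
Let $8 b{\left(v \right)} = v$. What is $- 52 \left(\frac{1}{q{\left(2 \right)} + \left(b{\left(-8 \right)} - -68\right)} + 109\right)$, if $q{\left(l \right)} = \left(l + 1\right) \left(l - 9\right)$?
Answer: $- \frac{130390}{23} \approx -5669.1$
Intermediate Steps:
$b{\left(v \right)} = \frac{v}{8}$
$q{\left(l \right)} = \left(1 + l\right) \left(-9 + l\right)$
$- 52 \left(\frac{1}{q{\left(2 \right)} + \left(b{\left(-8 \right)} - -68\right)} + 109\right) = - 52 \left(\frac{1}{\left(-9 + 2^{2} - 16\right) + \left(\frac{1}{8} \left(-8\right) - -68\right)} + 109\right) = - 52 \left(\frac{1}{\left(-9 + 4 - 16\right) + \left(-1 + 68\right)} + 109\right) = - 52 \left(\frac{1}{-21 + 67} + 109\right) = - 52 \left(\frac{1}{46} + 109\right) = \left(-52\right) \frac{5015}{46} = - \frac{130390}{23}$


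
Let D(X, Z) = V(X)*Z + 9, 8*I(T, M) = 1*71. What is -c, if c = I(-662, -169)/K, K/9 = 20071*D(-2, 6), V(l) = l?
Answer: 71/4335336 ≈ 1.6377e-5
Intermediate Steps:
I(T, M) = 71/8 (I(T, M) = (1*71)/8 = (⅛)*71 = 71/8)
D(X, Z) = 9 + X*Z (D(X, Z) = X*Z + 9 = 9 + X*Z)
K = -541917 (K = 9*(20071*(9 - 2*6)) = 9*(20071*(9 - 12)) = 9*(20071*(-3)) = 9*(-60213) = -541917)
c = -71/4335336 (c = (71/8)/(-541917) = (71/8)*(-1/541917) = -71/4335336 ≈ -1.6377e-5)
-c = -1*(-71/4335336) = 71/4335336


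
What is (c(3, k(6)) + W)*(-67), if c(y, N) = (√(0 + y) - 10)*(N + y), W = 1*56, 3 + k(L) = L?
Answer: 268 - 402*√3 ≈ -428.28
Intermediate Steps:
k(L) = -3 + L
W = 56
c(y, N) = (-10 + √y)*(N + y) (c(y, N) = (√y - 10)*(N + y) = (-10 + √y)*(N + y))
(c(3, k(6)) + W)*(-67) = ((3^(3/2) - 10*(-3 + 6) - 10*3 + (-3 + 6)*√3) + 56)*(-67) = ((3*√3 - 10*3 - 30 + 3*√3) + 56)*(-67) = ((3*√3 - 30 - 30 + 3*√3) + 56)*(-67) = ((-60 + 6*√3) + 56)*(-67) = (-4 + 6*√3)*(-67) = 268 - 402*√3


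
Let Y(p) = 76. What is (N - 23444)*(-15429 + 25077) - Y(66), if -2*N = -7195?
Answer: -191479108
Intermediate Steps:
N = 7195/2 (N = -½*(-7195) = 7195/2 ≈ 3597.5)
(N - 23444)*(-15429 + 25077) - Y(66) = (7195/2 - 23444)*(-15429 + 25077) - 1*76 = -39693/2*9648 - 76 = -191479032 - 76 = -191479108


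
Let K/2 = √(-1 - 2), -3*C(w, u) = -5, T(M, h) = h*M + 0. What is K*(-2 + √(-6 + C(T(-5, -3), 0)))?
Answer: -2*√13 - 4*I*√3 ≈ -7.2111 - 6.9282*I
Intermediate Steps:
T(M, h) = M*h (T(M, h) = M*h + 0 = M*h)
C(w, u) = 5/3 (C(w, u) = -⅓*(-5) = 5/3)
K = 2*I*√3 (K = 2*√(-1 - 2) = 2*√(-3) = 2*(I*√3) = 2*I*√3 ≈ 3.4641*I)
K*(-2 + √(-6 + C(T(-5, -3), 0))) = (2*I*√3)*(-2 + √(-6 + 5/3)) = (2*I*√3)*(-2 + √(-13/3)) = (2*I*√3)*(-2 + I*√39/3) = 2*I*√3*(-2 + I*√39/3)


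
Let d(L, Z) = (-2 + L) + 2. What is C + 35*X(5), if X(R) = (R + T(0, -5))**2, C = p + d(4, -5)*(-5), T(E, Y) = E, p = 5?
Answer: 860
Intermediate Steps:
d(L, Z) = L
C = -15 (C = 5 + 4*(-5) = 5 - 20 = -15)
X(R) = R**2 (X(R) = (R + 0)**2 = R**2)
C + 35*X(5) = -15 + 35*5**2 = -15 + 35*25 = -15 + 875 = 860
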